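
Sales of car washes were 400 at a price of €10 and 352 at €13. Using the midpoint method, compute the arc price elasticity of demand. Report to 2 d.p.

ΔQ = 352 − 400 = -48; ΔP = 13 − 10 = 3.
Midpoints: P̄ = 11.50, Q̄ = 376.0.
ε = (ΔQ/ΔP)(P̄/Q̄) = (-48/3)(11.50/376.0).

-0.49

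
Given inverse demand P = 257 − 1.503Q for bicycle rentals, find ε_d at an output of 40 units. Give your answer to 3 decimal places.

-3.275

At Q = 40, P = 257 − 1.503(40) = 196.88.
dP/dQ = −1.503, so dQ/dP = 1/(−1.503) = -0.665.
ε = (dQ/dP)(P/Q) = (-0.665)(196.88/40).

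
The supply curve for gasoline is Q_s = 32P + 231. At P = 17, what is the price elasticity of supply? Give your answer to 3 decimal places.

At P = 17, Q_s = 775.
dQ_s/dP = 32.
ε_s = (dQ_s/dP)(P/Q_s) = (32)(17/775).

0.702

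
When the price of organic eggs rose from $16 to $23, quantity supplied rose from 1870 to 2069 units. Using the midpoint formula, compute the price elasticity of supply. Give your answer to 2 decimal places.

ΔQ = 2069 − 1870 = 199; ΔP = 23 − 16 = 7.
Midpoints: P̄ = 19.50, Q̄ = 1969.5.
ε_s = (ΔQ/ΔP)(P̄/Q̄) = (199/7)(19.50/1969.5).

0.28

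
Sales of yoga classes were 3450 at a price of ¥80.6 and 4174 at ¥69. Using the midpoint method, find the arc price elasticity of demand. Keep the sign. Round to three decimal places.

ΔQ = 4174 − 3450 = 724; ΔP = 69 − 80.6 = -11.6.
Midpoints: P̄ = 74.80, Q̄ = 3812.0.
ε = (ΔQ/ΔP)(P̄/Q̄) = (724/-11.6)(74.80/3812.0).

-1.225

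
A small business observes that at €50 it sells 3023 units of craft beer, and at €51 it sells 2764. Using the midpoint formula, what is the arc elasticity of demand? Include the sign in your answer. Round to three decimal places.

-4.520

ΔQ = 2764 − 3023 = -259; ΔP = 51 − 50 = 1.
Midpoints: P̄ = 50.50, Q̄ = 2893.5.
ε = (ΔQ/ΔP)(P̄/Q̄) = (-259/1)(50.50/2893.5).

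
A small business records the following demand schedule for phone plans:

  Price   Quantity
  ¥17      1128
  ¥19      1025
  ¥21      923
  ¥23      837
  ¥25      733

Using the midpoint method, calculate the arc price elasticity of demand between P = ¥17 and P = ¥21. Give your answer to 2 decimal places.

At P = 17, Q = 1128; at P = 21, Q = 923.
ΔQ = -205, ΔP = 4. Midpoints: P̄ = 19.00, Q̄ = 1025.5.
ε = (ΔQ/ΔP)(P̄/Q̄) = (-205/4)(19.00/1025.5).

-0.95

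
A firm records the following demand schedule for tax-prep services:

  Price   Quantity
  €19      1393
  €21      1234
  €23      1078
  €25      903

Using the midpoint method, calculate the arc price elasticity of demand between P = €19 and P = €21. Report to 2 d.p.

At P = 19, Q = 1393; at P = 21, Q = 1234.
ΔQ = -159, ΔP = 2. Midpoints: P̄ = 20.00, Q̄ = 1313.5.
ε = (ΔQ/ΔP)(P̄/Q̄) = (-159/2)(20.00/1313.5).

-1.21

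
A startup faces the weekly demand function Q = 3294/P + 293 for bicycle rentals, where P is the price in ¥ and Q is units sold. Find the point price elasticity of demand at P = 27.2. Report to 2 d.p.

-0.29

At P = 27.2, Q = 414.103.
dQ/dP = −3294/P² = -4.452.
ε = (dQ/dP)(P/Q) = (-4.452)(27.2/414.103).
|ε| < 1, so demand is inelastic at this price.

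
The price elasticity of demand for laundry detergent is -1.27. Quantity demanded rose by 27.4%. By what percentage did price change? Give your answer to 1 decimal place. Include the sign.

-21.6%

%ΔP ≈ %ΔQ / ε = (27.4%)/(-1.27) = -21.57%.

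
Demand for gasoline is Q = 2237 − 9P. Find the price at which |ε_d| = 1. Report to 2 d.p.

For linear demand Q = a − bP, ε = −bP/(a − bP). |ε| = 1 when bP = a − bP, i.e. P = a/(2b).
P = 2237/(2·9) = 2237/18 = 124.2778.

124.28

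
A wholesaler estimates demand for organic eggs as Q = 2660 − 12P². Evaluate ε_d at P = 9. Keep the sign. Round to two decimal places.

-1.15

At P = 9, Q = 1688.
dQ/dP = −24P = -216.
ε = (dQ/dP)(P/Q) = (-216)(9/1688).
|ε| > 1, so demand is elastic at this price.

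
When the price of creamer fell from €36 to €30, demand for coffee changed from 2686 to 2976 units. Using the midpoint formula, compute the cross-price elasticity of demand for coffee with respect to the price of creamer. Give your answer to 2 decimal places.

ΔQ_x = 2976 − 2686 = 290; ΔP_y = 30 − 36 = -6.
Midpoints: P̄_y = 33.00, Q̄_x = 2831.0.
ε_xy = (ΔQ_x/ΔP_y)(P̄_y/Q̄_x) = (290/-6)(33.00/2831.0).

-0.56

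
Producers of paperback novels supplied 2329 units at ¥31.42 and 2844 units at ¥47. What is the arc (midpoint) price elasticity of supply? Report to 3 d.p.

ΔQ = 2844 − 2329 = 515; ΔP = 47 − 31.42 = 15.58.
Midpoints: P̄ = 39.21, Q̄ = 2586.5.
ε_s = (ΔQ/ΔP)(P̄/Q̄) = (515/15.58)(39.21/2586.5).

0.501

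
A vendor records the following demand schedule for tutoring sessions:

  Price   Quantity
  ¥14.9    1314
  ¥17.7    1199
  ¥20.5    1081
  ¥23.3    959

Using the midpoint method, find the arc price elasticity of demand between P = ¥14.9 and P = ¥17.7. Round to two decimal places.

At P = 14.9, Q = 1314; at P = 17.7, Q = 1199.
ΔQ = -115, ΔP = 2.8. Midpoints: P̄ = 16.30, Q̄ = 1256.5.
ε = (ΔQ/ΔP)(P̄/Q̄) = (-115/2.8)(16.30/1256.5).

-0.53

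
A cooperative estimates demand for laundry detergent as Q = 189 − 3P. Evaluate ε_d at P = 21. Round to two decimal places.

-0.50

At P = 21, Q = 126.
dQ/dP = −3.
ε = (dQ/dP)(P/Q) = (-3)(21/126).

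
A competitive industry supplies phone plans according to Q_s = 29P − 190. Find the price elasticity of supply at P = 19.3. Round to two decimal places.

At P = 19.3, Q_s = 369.70.
dQ_s/dP = 29.
ε_s = (dQ_s/dP)(P/Q_s) = (29)(19.3/369.70).

1.51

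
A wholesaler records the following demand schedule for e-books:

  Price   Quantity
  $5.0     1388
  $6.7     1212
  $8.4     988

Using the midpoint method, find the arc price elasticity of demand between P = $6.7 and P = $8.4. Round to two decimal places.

At P = 6.7, Q = 1212; at P = 8.4, Q = 988.
ΔQ = -224, ΔP = 1.7. Midpoints: P̄ = 7.55, Q̄ = 1100.0.
ε = (ΔQ/ΔP)(P̄/Q̄) = (-224/1.7)(7.55/1100.0).

-0.90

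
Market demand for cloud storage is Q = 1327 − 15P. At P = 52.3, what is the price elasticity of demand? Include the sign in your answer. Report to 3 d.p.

At P = 52.3, Q = 542.500.
dQ/dP = −15.
ε = (dQ/dP)(P/Q) = (-15)(52.3/542.500).
|ε| > 1, so demand is elastic at this price.

-1.446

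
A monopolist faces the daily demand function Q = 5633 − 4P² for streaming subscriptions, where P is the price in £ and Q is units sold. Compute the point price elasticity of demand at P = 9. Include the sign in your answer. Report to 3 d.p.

At P = 9, Q = 5309.
dQ/dP = −8P = -72.
ε = (dQ/dP)(P/Q) = (-72)(9/5309).

-0.122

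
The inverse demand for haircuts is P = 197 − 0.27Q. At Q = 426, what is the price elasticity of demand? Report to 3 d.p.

At Q = 426, P = 197 − 0.27(426) = 81.98.
dP/dQ = −0.27, so dQ/dP = 1/(−0.27) = -3.704.
ε = (dQ/dP)(P/Q) = (-3.704)(81.98/426).

-0.713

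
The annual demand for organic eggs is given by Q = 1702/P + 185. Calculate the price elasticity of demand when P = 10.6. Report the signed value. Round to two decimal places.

-0.46

At P = 10.6, Q = 345.566.
dQ/dP = −1702/P² = -15.148.
ε = (dQ/dP)(P/Q) = (-15.148)(10.6/345.566).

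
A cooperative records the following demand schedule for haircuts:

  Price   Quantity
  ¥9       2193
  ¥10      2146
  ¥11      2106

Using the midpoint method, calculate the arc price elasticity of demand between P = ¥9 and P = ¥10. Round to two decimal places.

-0.21

At P = 9, Q = 2193; at P = 10, Q = 2146.
ΔQ = -47, ΔP = 1. Midpoints: P̄ = 9.50, Q̄ = 2169.5.
ε = (ΔQ/ΔP)(P̄/Q̄) = (-47/1)(9.50/2169.5).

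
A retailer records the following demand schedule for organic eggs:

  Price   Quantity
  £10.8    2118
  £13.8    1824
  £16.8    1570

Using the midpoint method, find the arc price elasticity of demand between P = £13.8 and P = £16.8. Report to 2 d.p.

-0.76

At P = 13.8, Q = 1824; at P = 16.8, Q = 1570.
ΔQ = -254, ΔP = 3.0. Midpoints: P̄ = 15.30, Q̄ = 1697.0.
ε = (ΔQ/ΔP)(P̄/Q̄) = (-254/3.0)(15.30/1697.0).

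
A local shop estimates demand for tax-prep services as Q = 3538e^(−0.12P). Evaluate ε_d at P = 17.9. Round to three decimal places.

At P = 17.9, Q = 412.946.
dQ/dP = −0.12·3538e^(−0.12P) = −0.12Q = -49.554.
ε = (dQ/dP)(P/Q) = (-49.554)(17.9/412.946).

-2.148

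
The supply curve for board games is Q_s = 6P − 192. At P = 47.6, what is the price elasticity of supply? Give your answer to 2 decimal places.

At P = 47.6, Q_s = 93.60.
dQ_s/dP = 6.
ε_s = (dQ_s/dP)(P/Q_s) = (6)(47.6/93.60).

3.05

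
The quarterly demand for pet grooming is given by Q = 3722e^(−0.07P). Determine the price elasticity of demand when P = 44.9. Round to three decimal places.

-3.143

At P = 44.9, Q = 160.616.
dQ/dP = −0.07·3722e^(−0.07P) = −0.07Q = -11.243.
ε = (dQ/dP)(P/Q) = (-11.243)(44.9/160.616).
|ε| > 1, so demand is elastic at this price.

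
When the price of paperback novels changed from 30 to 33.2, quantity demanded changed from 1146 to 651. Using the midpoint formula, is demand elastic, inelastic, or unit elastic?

elastic

Arc ε ≈ -5.440.
|ε| = 5.44 > 1.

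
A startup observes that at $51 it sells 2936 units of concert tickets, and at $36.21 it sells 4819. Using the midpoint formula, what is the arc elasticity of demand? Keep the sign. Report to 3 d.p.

-1.432

ΔQ = 4819 − 2936 = 1883; ΔP = 36.21 − 51 = -14.79.
Midpoints: P̄ = 43.61, Q̄ = 3877.5.
ε = (ΔQ/ΔP)(P̄/Q̄) = (1883/-14.79)(43.61/3877.5).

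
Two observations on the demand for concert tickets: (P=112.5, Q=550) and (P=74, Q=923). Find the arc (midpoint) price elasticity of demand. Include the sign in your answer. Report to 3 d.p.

-1.227

ΔQ = 923 − 550 = 373; ΔP = 74 − 112.5 = -38.5.
Midpoints: P̄ = 93.25, Q̄ = 736.5.
ε = (ΔQ/ΔP)(P̄/Q̄) = (373/-38.5)(93.25/736.5).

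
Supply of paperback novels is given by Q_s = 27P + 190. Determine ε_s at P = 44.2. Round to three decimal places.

0.863

At P = 44.2, Q_s = 1383.40.
dQ_s/dP = 27.
ε_s = (dQ_s/dP)(P/Q_s) = (27)(44.2/1383.40).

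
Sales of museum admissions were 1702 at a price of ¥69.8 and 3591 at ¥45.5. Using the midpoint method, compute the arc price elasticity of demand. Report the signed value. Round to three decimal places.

ΔQ = 3591 − 1702 = 1889; ΔP = 45.5 − 69.8 = -24.3.
Midpoints: P̄ = 57.65, Q̄ = 2646.5.
ε = (ΔQ/ΔP)(P̄/Q̄) = (1889/-24.3)(57.65/2646.5).

-1.693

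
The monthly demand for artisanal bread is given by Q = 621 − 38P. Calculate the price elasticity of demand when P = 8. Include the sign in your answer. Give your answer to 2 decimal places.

At P = 8, Q = 317.
dQ/dP = −38.
ε = (dQ/dP)(P/Q) = (-38)(8/317).
|ε| < 1, so demand is inelastic at this price.

-0.96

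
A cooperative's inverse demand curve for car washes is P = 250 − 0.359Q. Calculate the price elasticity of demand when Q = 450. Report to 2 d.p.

At Q = 450, P = 250 − 0.359(450) = 88.45.
dP/dQ = −0.359, so dQ/dP = 1/(−0.359) = -2.786.
ε = (dQ/dP)(P/Q) = (-2.786)(88.45/450).

-0.55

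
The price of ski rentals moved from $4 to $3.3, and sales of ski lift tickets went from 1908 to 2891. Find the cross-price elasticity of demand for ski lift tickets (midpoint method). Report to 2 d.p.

-2.14

ΔQ_x = 2891 − 1908 = 983; ΔP_y = 3.3 − 4 = -0.7.
Midpoints: P̄_y = 3.65, Q̄_x = 2399.5.
ε_xy = (ΔQ_x/ΔP_y)(P̄_y/Q̄_x) = (983/-0.7)(3.65/2399.5).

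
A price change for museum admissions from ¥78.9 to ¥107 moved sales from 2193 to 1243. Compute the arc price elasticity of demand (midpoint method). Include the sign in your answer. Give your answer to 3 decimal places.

-1.829

ΔQ = 1243 − 2193 = -950; ΔP = 107 − 78.9 = 28.1.
Midpoints: P̄ = 92.95, Q̄ = 1718.0.
ε = (ΔQ/ΔP)(P̄/Q̄) = (-950/28.1)(92.95/1718.0).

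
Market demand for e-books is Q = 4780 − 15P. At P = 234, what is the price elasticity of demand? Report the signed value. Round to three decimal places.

-2.764

At P = 234, Q = 1270.
dQ/dP = −15.
ε = (dQ/dP)(P/Q) = (-15)(234/1270).
|ε| > 1, so demand is elastic at this price.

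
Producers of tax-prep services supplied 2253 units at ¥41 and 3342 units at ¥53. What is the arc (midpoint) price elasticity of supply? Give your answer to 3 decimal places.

1.525

ΔQ = 3342 − 2253 = 1089; ΔP = 53 − 41 = 12.
Midpoints: P̄ = 47.00, Q̄ = 2797.5.
ε_s = (ΔQ/ΔP)(P̄/Q̄) = (1089/12)(47.00/2797.5).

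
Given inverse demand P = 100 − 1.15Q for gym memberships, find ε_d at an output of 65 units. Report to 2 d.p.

At Q = 65, P = 100 − 1.15(65) = 25.25.
dP/dQ = −1.15, so dQ/dP = 1/(−1.15) = -0.870.
ε = (dQ/dP)(P/Q) = (-0.870)(25.25/65).

-0.34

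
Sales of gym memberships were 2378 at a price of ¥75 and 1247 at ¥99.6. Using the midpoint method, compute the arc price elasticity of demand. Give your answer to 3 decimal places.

-2.214

ΔQ = 1247 − 2378 = -1131; ΔP = 99.6 − 75 = 24.6.
Midpoints: P̄ = 87.30, Q̄ = 1812.5.
ε = (ΔQ/ΔP)(P̄/Q̄) = (-1131/24.6)(87.30/1812.5).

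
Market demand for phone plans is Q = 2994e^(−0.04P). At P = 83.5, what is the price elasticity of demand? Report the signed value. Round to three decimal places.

At P = 83.5, Q = 106.098.
dQ/dP = −0.04·2994e^(−0.04P) = −0.04Q = -4.244.
ε = (dQ/dP)(P/Q) = (-4.244)(83.5/106.098).

-3.340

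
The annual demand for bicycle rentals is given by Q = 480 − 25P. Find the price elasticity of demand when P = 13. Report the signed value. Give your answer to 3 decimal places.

At P = 13, Q = 155.
dQ/dP = −25.
ε = (dQ/dP)(P/Q) = (-25)(13/155).

-2.097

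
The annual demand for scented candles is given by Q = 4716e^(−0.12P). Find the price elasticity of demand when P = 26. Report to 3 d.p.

At P = 26, Q = 208.245.
dQ/dP = −0.12·4716e^(−0.12P) = −0.12Q = -24.989.
ε = (dQ/dP)(P/Q) = (-24.989)(26/208.245).

-3.120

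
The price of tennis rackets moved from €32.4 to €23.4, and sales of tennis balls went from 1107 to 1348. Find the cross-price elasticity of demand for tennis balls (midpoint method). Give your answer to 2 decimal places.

ΔQ_x = 1348 − 1107 = 241; ΔP_y = 23.4 − 32.4 = -9.
Midpoints: P̄_y = 27.90, Q̄_x = 1227.5.
ε_xy = (ΔQ_x/ΔP_y)(P̄_y/Q̄_x) = (241/-9)(27.90/1227.5).
ε_xy < 0, so the goods are complements.

-0.61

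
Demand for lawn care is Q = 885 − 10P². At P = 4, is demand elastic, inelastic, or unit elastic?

Q = 725, dQ/dP = -80.
ε = (dQ/dP)(P/Q) ≈ -0.441.
|ε| = 0.44 < 1.

inelastic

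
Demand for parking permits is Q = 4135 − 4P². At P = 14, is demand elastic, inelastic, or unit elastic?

Q = 3351, dQ/dP = -112.
ε = (dQ/dP)(P/Q) ≈ -0.468.
|ε| = 0.47 < 1.

inelastic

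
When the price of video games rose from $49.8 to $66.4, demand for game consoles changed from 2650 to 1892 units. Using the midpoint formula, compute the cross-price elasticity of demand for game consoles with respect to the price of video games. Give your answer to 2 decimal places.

-1.17

ΔQ_x = 1892 − 2650 = -758; ΔP_y = 66.4 − 49.8 = 16.6.
Midpoints: P̄_y = 58.10, Q̄_x = 2271.0.
ε_xy = (ΔQ_x/ΔP_y)(P̄_y/Q̄_x) = (-758/16.6)(58.10/2271.0).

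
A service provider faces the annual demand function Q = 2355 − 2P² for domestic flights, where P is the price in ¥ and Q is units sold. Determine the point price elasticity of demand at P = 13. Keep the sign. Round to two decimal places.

-0.34

At P = 13, Q = 2017.
dQ/dP = −4P = -52.
ε = (dQ/dP)(P/Q) = (-52)(13/2017).
|ε| < 1, so demand is inelastic at this price.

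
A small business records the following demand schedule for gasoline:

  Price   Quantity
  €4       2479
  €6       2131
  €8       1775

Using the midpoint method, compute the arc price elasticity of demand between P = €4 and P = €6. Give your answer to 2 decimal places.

-0.38

At P = 4, Q = 2479; at P = 6, Q = 2131.
ΔQ = -348, ΔP = 2. Midpoints: P̄ = 5.00, Q̄ = 2305.0.
ε = (ΔQ/ΔP)(P̄/Q̄) = (-348/2)(5.00/2305.0).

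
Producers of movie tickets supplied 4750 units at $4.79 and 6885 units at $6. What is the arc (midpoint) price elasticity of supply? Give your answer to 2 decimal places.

ΔQ = 6885 − 4750 = 2135; ΔP = 6 − 4.79 = 1.21.
Midpoints: P̄ = 5.39, Q̄ = 5817.5.
ε_s = (ΔQ/ΔP)(P̄/Q̄) = (2135/1.21)(5.39/5817.5).

1.64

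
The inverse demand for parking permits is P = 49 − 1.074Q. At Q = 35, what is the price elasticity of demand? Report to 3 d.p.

At Q = 35, P = 49 − 1.074(35) = 11.41.
dP/dQ = −1.074, so dQ/dP = 1/(−1.074) = -0.931.
ε = (dQ/dP)(P/Q) = (-0.931)(11.41/35).

-0.304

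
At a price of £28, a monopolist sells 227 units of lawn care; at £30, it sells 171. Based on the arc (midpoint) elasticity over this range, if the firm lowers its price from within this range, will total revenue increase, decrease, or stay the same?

increase

Arc ε = (-56/2)(29.00/199.0) ≈ -4.080.
|ε| = 4.08 > 1, so demand is elastic. A price cut therefore raises total revenue.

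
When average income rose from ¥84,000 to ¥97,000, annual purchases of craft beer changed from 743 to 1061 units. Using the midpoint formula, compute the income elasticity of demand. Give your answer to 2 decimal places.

ΔQ = 318, ΔI = 13000. Midpoints: Ī = 90,500, Q̄ = 902.0.
ε_I = (ΔQ/ΔI)(Ī/Q̄) = (318/13000)(90500/902.0).
ε_I > 0, so the good is normal.

2.45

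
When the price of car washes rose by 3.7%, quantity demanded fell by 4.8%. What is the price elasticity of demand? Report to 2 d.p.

-1.30

ε = %ΔQ / %ΔP = (-4.8)/(3.7) = -1.297.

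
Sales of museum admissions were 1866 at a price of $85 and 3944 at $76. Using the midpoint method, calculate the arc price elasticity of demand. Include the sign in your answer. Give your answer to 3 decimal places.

ΔQ = 3944 − 1866 = 2078; ΔP = 76 − 85 = -9.
Midpoints: P̄ = 80.50, Q̄ = 2905.0.
ε = (ΔQ/ΔP)(P̄/Q̄) = (2078/-9)(80.50/2905.0).

-6.398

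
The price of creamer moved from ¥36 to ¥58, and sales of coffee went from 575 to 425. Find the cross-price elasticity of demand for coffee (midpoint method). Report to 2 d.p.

ΔQ_x = 425 − 575 = -150; ΔP_y = 58 − 36 = 22.
Midpoints: P̄_y = 47.00, Q̄_x = 500.0.
ε_xy = (ΔQ_x/ΔP_y)(P̄_y/Q̄_x) = (-150/22)(47.00/500.0).

-0.64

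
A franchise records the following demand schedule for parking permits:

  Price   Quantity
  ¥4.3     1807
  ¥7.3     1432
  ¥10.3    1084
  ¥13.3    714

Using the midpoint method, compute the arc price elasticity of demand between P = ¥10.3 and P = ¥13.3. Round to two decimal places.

-1.62

At P = 10.3, Q = 1084; at P = 13.3, Q = 714.
ΔQ = -370, ΔP = 3.0. Midpoints: P̄ = 11.80, Q̄ = 899.0.
ε = (ΔQ/ΔP)(P̄/Q̄) = (-370/3.0)(11.80/899.0).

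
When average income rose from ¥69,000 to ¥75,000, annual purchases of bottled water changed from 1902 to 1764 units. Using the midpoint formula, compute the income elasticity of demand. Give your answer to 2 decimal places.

-0.90

ΔQ = -138, ΔI = 6000. Midpoints: Ī = 72,000, Q̄ = 1833.0.
ε_I = (ΔQ/ΔI)(Ī/Q̄) = (-138/6000)(72000/1833.0).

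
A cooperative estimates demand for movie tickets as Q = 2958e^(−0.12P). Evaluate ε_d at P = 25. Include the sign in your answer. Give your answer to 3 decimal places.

-3.000

At P = 25, Q = 147.270.
dQ/dP = −0.12·2958e^(−0.12P) = −0.12Q = -17.672.
ε = (dQ/dP)(P/Q) = (-17.672)(25/147.270).
|ε| > 1, so demand is elastic at this price.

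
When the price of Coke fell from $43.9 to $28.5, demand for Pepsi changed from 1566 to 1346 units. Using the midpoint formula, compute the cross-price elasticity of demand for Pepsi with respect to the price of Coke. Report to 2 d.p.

0.36

ΔQ_x = 1346 − 1566 = -220; ΔP_y = 28.5 − 43.9 = -15.4.
Midpoints: P̄_y = 36.20, Q̄_x = 1456.0.
ε_xy = (ΔQ_x/ΔP_y)(P̄_y/Q̄_x) = (-220/-15.4)(36.20/1456.0).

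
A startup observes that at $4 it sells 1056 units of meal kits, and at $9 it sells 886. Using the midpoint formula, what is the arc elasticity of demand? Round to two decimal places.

-0.23

ΔQ = 886 − 1056 = -170; ΔP = 9 − 4 = 5.
Midpoints: P̄ = 6.50, Q̄ = 971.0.
ε = (ΔQ/ΔP)(P̄/Q̄) = (-170/5)(6.50/971.0).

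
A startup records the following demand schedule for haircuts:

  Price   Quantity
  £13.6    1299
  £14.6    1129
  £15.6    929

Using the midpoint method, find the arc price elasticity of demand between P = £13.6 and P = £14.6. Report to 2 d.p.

At P = 13.6, Q = 1299; at P = 14.6, Q = 1129.
ΔQ = -170, ΔP = 1.0. Midpoints: P̄ = 14.10, Q̄ = 1214.0.
ε = (ΔQ/ΔP)(P̄/Q̄) = (-170/1.0)(14.10/1214.0).

-1.97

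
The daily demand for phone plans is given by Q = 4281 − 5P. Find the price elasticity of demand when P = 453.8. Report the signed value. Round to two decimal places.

-1.13

At P = 453.8, Q = 2012.
dQ/dP = −5.
ε = (dQ/dP)(P/Q) = (-5)(453.8/2012).
|ε| > 1, so demand is elastic at this price.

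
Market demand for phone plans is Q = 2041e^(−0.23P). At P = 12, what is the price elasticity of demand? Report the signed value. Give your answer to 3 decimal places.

At P = 12, Q = 129.178.
dQ/dP = −0.23·2041e^(−0.23P) = −0.23Q = -29.711.
ε = (dQ/dP)(P/Q) = (-29.711)(12/129.178).
|ε| > 1, so demand is elastic at this price.

-2.760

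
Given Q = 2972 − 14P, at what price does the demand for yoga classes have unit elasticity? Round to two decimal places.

106.14

For linear demand Q = a − bP, ε = −bP/(a − bP). |ε| = 1 when bP = a − bP, i.e. P = a/(2b).
P = 2972/(2·14) = 2972/28 = 106.1429.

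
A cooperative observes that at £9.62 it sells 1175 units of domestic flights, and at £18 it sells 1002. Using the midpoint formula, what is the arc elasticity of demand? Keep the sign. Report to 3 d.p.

-0.262

ΔQ = 1002 − 1175 = -173; ΔP = 18 − 9.62 = 8.38.
Midpoints: P̄ = 13.81, Q̄ = 1088.5.
ε = (ΔQ/ΔP)(P̄/Q̄) = (-173/8.38)(13.81/1088.5).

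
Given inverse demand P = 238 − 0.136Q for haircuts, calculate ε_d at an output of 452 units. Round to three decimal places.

At Q = 452, P = 238 − 0.136(452) = 176.53.
dP/dQ = −0.136, so dQ/dP = 1/(−0.136) = -7.353.
ε = (dQ/dP)(P/Q) = (-7.353)(176.53/452).

-2.872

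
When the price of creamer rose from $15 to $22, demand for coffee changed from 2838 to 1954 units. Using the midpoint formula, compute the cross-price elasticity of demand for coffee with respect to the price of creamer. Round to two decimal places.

ΔQ_x = 1954 − 2838 = -884; ΔP_y = 22 − 15 = 7.
Midpoints: P̄_y = 18.50, Q̄_x = 2396.0.
ε_xy = (ΔQ_x/ΔP_y)(P̄_y/Q̄_x) = (-884/7)(18.50/2396.0).
ε_xy < 0, so the goods are complements.

-0.98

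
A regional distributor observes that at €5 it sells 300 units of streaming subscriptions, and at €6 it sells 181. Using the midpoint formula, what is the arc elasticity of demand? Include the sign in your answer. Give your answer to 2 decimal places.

ΔQ = 181 − 300 = -119; ΔP = 6 − 5 = 1.
Midpoints: P̄ = 5.50, Q̄ = 240.5.
ε = (ΔQ/ΔP)(P̄/Q̄) = (-119/1)(5.50/240.5).

-2.72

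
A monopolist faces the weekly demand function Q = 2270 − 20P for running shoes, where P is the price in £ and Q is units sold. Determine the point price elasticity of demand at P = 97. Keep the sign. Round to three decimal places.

At P = 97, Q = 330.
dQ/dP = −20.
ε = (dQ/dP)(P/Q) = (-20)(97/330).

-5.879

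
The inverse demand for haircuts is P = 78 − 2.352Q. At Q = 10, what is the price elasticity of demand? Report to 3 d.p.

At Q = 10, P = 78 − 2.352(10) = 54.48.
dP/dQ = −2.352, so dQ/dP = 1/(−2.352) = -0.425.
ε = (dQ/dP)(P/Q) = (-0.425)(54.48/10).

-2.316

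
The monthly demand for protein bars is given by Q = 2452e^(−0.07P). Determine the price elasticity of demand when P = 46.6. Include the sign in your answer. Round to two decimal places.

-3.26

At P = 46.6, Q = 93.940.
dQ/dP = −0.07·2452e^(−0.07P) = −0.07Q = -6.576.
ε = (dQ/dP)(P/Q) = (-6.576)(46.6/93.940).
|ε| > 1, so demand is elastic at this price.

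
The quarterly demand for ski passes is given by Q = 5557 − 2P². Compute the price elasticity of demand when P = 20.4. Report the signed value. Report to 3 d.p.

-0.352

At P = 20.4, Q = 4724.680.
dQ/dP = −4P = -81.600.
ε = (dQ/dP)(P/Q) = (-81.600)(20.4/4724.680).
|ε| < 1, so demand is inelastic at this price.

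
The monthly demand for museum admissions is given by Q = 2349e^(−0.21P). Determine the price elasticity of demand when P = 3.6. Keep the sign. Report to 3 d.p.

-0.756

At P = 3.6, Q = 1102.951.
dQ/dP = −0.21·2349e^(−0.21P) = −0.21Q = -231.620.
ε = (dQ/dP)(P/Q) = (-231.620)(3.6/1102.951).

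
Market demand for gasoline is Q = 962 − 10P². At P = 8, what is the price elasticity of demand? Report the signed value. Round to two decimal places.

-3.98

At P = 8, Q = 322.
dQ/dP = −20P = -160.
ε = (dQ/dP)(P/Q) = (-160)(8/322).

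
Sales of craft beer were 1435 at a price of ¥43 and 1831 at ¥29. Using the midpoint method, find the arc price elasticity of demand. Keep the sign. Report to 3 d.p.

ΔQ = 1831 − 1435 = 396; ΔP = 29 − 43 = -14.
Midpoints: P̄ = 36.00, Q̄ = 1633.0.
ε = (ΔQ/ΔP)(P̄/Q̄) = (396/-14)(36.00/1633.0).

-0.624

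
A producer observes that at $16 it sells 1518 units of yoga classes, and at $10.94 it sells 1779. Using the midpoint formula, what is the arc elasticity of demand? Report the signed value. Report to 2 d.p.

-0.42

ΔQ = 1779 − 1518 = 261; ΔP = 10.94 − 16 = -5.06.
Midpoints: P̄ = 13.47, Q̄ = 1648.5.
ε = (ΔQ/ΔP)(P̄/Q̄) = (261/-5.06)(13.47/1648.5).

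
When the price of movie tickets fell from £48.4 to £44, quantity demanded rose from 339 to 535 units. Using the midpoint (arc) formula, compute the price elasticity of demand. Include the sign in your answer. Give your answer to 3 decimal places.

-4.709

ΔQ = 535 − 339 = 196; ΔP = 44 − 48.4 = -4.4.
Midpoints: P̄ = 46.20, Q̄ = 437.0.
ε = (ΔQ/ΔP)(P̄/Q̄) = (196/-4.4)(46.20/437.0).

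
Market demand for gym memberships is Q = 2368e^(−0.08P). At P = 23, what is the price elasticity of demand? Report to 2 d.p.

-1.84

At P = 23, Q = 376.080.
dQ/dP = −0.08·2368e^(−0.08P) = −0.08Q = -30.086.
ε = (dQ/dP)(P/Q) = (-30.086)(23/376.080).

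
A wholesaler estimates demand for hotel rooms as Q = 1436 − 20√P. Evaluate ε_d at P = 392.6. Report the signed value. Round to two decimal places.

At P = 392.6, Q = 1039.717.
dQ/dP = −20/(2√P) = -0.505.
ε = (dQ/dP)(P/Q) = (-0.505)(392.6/1039.717).

-0.19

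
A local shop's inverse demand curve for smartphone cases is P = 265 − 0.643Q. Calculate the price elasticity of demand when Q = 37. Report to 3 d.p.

-10.139

At Q = 37, P = 265 − 0.643(37) = 241.21.
dP/dQ = −0.643, so dQ/dP = 1/(−0.643) = -1.555.
ε = (dQ/dP)(P/Q) = (-1.555)(241.21/37).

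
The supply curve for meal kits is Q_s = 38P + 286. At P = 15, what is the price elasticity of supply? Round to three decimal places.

At P = 15, Q_s = 856.
dQ_s/dP = 38.
ε_s = (dQ_s/dP)(P/Q_s) = (38)(15/856).

0.666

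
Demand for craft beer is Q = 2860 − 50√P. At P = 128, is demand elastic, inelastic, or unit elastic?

inelastic

Q = 2294.315, dQ/dP = -2.210.
ε = (dQ/dP)(P/Q) ≈ -0.123.
|ε| = 0.12 < 1.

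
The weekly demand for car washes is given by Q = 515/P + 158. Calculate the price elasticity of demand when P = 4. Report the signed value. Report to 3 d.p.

-0.449

At P = 4, Q = 286.750.
dQ/dP = −515/P² = -32.188.
ε = (dQ/dP)(P/Q) = (-32.188)(4/286.750).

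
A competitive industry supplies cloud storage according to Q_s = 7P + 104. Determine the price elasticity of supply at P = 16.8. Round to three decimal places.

0.531

At P = 16.8, Q_s = 221.60.
dQ_s/dP = 7.
ε_s = (dQ_s/dP)(P/Q_s) = (7)(16.8/221.60).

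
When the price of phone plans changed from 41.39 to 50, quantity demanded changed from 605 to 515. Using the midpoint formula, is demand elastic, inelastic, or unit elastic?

Arc ε ≈ -0.853.
|ε| = 0.85 < 1.

inelastic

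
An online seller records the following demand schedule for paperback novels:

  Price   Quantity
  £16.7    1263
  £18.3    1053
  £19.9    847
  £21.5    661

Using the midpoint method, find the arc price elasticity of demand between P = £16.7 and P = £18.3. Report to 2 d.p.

-1.98

At P = 16.7, Q = 1263; at P = 18.3, Q = 1053.
ΔQ = -210, ΔP = 1.6. Midpoints: P̄ = 17.50, Q̄ = 1158.0.
ε = (ΔQ/ΔP)(P̄/Q̄) = (-210/1.6)(17.50/1158.0).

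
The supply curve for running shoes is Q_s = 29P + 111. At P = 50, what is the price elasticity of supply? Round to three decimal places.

At P = 50, Q_s = 1561.
dQ_s/dP = 29.
ε_s = (dQ_s/dP)(P/Q_s) = (29)(50/1561).

0.929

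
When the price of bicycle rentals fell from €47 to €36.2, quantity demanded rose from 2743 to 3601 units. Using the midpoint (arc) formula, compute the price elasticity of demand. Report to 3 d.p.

-1.042

ΔQ = 3601 − 2743 = 858; ΔP = 36.2 − 47 = -10.8.
Midpoints: P̄ = 41.60, Q̄ = 3172.0.
ε = (ΔQ/ΔP)(P̄/Q̄) = (858/-10.8)(41.60/3172.0).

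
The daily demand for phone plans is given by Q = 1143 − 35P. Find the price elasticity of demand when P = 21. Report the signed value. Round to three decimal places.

-1.801

At P = 21, Q = 408.
dQ/dP = −35.
ε = (dQ/dP)(P/Q) = (-35)(21/408).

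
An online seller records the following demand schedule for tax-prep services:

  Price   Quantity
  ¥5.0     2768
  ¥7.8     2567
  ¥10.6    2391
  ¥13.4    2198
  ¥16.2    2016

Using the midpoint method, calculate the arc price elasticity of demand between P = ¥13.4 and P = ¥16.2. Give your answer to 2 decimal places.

At P = 13.4, Q = 2198; at P = 16.2, Q = 2016.
ΔQ = -182, ΔP = 2.8. Midpoints: P̄ = 14.80, Q̄ = 2107.0.
ε = (ΔQ/ΔP)(P̄/Q̄) = (-182/2.8)(14.80/2107.0).

-0.46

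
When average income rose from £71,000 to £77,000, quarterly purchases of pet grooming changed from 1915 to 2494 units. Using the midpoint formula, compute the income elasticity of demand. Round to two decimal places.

3.24

ΔQ = 579, ΔI = 6000. Midpoints: Ī = 74,000, Q̄ = 2204.5.
ε_I = (ΔQ/ΔI)(Ī/Q̄) = (579/6000)(74000/2204.5).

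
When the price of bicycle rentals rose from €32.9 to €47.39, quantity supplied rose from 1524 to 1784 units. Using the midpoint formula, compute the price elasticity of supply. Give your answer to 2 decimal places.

0.44

ΔQ = 1784 − 1524 = 260; ΔP = 47.39 − 32.9 = 14.49.
Midpoints: P̄ = 40.14, Q̄ = 1654.0.
ε_s = (ΔQ/ΔP)(P̄/Q̄) = (260/14.49)(40.14/1654.0).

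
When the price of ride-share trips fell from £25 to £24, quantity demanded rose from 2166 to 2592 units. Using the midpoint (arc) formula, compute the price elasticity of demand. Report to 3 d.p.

ΔQ = 2592 − 2166 = 426; ΔP = 24 − 25 = -1.
Midpoints: P̄ = 24.50, Q̄ = 2379.0.
ε = (ΔQ/ΔP)(P̄/Q̄) = (426/-1)(24.50/2379.0).

-4.387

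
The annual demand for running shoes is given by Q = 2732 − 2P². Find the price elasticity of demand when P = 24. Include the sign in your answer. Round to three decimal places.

-1.458

At P = 24, Q = 1580.
dQ/dP = −4P = -96.
ε = (dQ/dP)(P/Q) = (-96)(24/1580).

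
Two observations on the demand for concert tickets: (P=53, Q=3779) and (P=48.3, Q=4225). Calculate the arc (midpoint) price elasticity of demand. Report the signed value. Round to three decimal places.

ΔQ = 4225 − 3779 = 446; ΔP = 48.3 − 53 = -4.7.
Midpoints: P̄ = 50.65, Q̄ = 4002.0.
ε = (ΔQ/ΔP)(P̄/Q̄) = (446/-4.7)(50.65/4002.0).

-1.201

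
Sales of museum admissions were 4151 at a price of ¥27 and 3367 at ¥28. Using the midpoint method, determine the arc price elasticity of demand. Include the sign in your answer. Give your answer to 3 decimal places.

ΔQ = 3367 − 4151 = -784; ΔP = 28 − 27 = 1.
Midpoints: P̄ = 27.50, Q̄ = 3759.0.
ε = (ΔQ/ΔP)(P̄/Q̄) = (-784/1)(27.50/3759.0).

-5.736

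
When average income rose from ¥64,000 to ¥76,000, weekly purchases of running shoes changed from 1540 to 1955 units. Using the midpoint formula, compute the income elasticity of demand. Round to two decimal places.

ΔQ = 415, ΔI = 12000. Midpoints: Ī = 70,000, Q̄ = 1747.5.
ε_I = (ΔQ/ΔI)(Ī/Q̄) = (415/12000)(70000/1747.5).
ε_I > 0, so the good is normal.

1.39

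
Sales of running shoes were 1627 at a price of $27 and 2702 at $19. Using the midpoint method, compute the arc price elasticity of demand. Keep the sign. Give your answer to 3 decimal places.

ΔQ = 2702 − 1627 = 1075; ΔP = 19 − 27 = -8.
Midpoints: P̄ = 23.00, Q̄ = 2164.5.
ε = (ΔQ/ΔP)(P̄/Q̄) = (1075/-8)(23.00/2164.5).

-1.428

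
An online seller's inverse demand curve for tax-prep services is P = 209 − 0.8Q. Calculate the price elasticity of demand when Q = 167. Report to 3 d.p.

At Q = 167, P = 209 − 0.8(167) = 75.40.
dP/dQ = −0.8, so dQ/dP = 1/(−0.8) = -1.250.
ε = (dQ/dP)(P/Q) = (-1.250)(75.40/167).

-0.564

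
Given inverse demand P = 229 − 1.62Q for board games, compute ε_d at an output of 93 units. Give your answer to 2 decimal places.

At Q = 93, P = 229 − 1.62(93) = 78.34.
dP/dQ = −1.62, so dQ/dP = 1/(−1.62) = -0.617.
ε = (dQ/dP)(P/Q) = (-0.617)(78.34/93).

-0.52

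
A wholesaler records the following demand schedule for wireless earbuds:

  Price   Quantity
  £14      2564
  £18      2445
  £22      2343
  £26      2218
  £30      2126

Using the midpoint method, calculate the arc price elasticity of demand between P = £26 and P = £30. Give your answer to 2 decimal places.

At P = 26, Q = 2218; at P = 30, Q = 2126.
ΔQ = -92, ΔP = 4. Midpoints: P̄ = 28.00, Q̄ = 2172.0.
ε = (ΔQ/ΔP)(P̄/Q̄) = (-92/4)(28.00/2172.0).

-0.30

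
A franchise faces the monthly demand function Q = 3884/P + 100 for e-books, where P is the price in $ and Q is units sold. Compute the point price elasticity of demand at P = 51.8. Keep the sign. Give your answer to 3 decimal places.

-0.429

At P = 51.8, Q = 174.981.
dQ/dP = −3884/P² = -1.448.
ε = (dQ/dP)(P/Q) = (-1.448)(51.8/174.981).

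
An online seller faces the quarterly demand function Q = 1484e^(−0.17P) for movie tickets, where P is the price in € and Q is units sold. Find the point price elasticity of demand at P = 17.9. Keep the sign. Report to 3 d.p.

-3.043

At P = 17.9, Q = 70.774.
dQ/dP = −0.17·1484e^(−0.17P) = −0.17Q = -12.032.
ε = (dQ/dP)(P/Q) = (-12.032)(17.9/70.774).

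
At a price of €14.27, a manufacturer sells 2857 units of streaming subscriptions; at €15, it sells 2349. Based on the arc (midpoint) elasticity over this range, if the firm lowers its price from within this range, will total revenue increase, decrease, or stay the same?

increase

Arc ε = (-508/0.73)(14.63/2603.0) ≈ -3.913.
|ε| = 3.91 > 1, so demand is elastic. A price cut therefore raises total revenue.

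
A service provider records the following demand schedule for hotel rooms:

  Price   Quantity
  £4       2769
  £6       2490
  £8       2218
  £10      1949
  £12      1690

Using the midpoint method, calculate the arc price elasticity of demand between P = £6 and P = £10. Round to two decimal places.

At P = 6, Q = 2490; at P = 10, Q = 1949.
ΔQ = -541, ΔP = 4. Midpoints: P̄ = 8.00, Q̄ = 2219.5.
ε = (ΔQ/ΔP)(P̄/Q̄) = (-541/4)(8.00/2219.5).

-0.49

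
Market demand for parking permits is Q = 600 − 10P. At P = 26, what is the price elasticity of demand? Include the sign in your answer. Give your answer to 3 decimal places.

-0.765

At P = 26, Q = 340.
dQ/dP = −10.
ε = (dQ/dP)(P/Q) = (-10)(26/340).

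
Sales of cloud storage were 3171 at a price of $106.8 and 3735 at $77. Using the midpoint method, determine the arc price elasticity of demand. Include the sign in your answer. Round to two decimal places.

ΔQ = 3735 − 3171 = 564; ΔP = 77 − 106.8 = -29.8.
Midpoints: P̄ = 91.90, Q̄ = 3453.0.
ε = (ΔQ/ΔP)(P̄/Q̄) = (564/-29.8)(91.90/3453.0).

-0.50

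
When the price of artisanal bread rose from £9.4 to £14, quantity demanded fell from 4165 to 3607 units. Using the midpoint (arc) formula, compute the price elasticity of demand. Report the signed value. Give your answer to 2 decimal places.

-0.37

ΔQ = 3607 − 4165 = -558; ΔP = 14 − 9.4 = 4.6.
Midpoints: P̄ = 11.70, Q̄ = 3886.0.
ε = (ΔQ/ΔP)(P̄/Q̄) = (-558/4.6)(11.70/3886.0).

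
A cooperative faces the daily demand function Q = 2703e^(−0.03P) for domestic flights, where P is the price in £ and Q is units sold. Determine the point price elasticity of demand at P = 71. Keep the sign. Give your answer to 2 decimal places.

-2.13

At P = 71, Q = 321.217.
dQ/dP = −0.03·2703e^(−0.03P) = −0.03Q = -9.637.
ε = (dQ/dP)(P/Q) = (-9.637)(71/321.217).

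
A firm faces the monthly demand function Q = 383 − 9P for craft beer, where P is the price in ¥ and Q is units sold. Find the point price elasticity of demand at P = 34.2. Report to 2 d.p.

At P = 34.2, Q = 75.200.
dQ/dP = −9.
ε = (dQ/dP)(P/Q) = (-9)(34.2/75.200).

-4.09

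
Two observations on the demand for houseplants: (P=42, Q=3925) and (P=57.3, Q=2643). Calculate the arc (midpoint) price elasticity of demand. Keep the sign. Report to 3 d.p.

-1.267

ΔQ = 2643 − 3925 = -1282; ΔP = 57.3 − 42 = 15.3.
Midpoints: P̄ = 49.65, Q̄ = 3284.0.
ε = (ΔQ/ΔP)(P̄/Q̄) = (-1282/15.3)(49.65/3284.0).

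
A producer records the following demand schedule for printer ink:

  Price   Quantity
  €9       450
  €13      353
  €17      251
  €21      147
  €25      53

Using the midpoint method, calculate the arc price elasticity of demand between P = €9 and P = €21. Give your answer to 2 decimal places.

At P = 9, Q = 450; at P = 21, Q = 147.
ΔQ = -303, ΔP = 12. Midpoints: P̄ = 15.00, Q̄ = 298.5.
ε = (ΔQ/ΔP)(P̄/Q̄) = (-303/12)(15.00/298.5).

-1.27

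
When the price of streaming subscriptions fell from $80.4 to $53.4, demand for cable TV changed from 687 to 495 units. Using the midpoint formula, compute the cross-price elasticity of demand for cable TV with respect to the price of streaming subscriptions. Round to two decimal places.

ΔQ_x = 495 − 687 = -192; ΔP_y = 53.4 − 80.4 = -27.0.
Midpoints: P̄_y = 66.90, Q̄_x = 591.0.
ε_xy = (ΔQ_x/ΔP_y)(P̄_y/Q̄_x) = (-192/-27.0)(66.90/591.0).
ε_xy > 0, so the goods are substitutes.

0.80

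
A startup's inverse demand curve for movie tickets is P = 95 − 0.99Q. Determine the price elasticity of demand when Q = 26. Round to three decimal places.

At Q = 26, P = 95 − 0.99(26) = 69.26.
dP/dQ = −0.99, so dQ/dP = 1/(−0.99) = -1.010.
ε = (dQ/dP)(P/Q) = (-1.010)(69.26/26).

-2.691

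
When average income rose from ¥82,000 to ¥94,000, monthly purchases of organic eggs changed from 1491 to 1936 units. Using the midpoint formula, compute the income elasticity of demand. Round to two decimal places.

1.90

ΔQ = 445, ΔI = 12000. Midpoints: Ī = 88,000, Q̄ = 1713.5.
ε_I = (ΔQ/ΔI)(Ī/Q̄) = (445/12000)(88000/1713.5).
ε_I > 0, so the good is normal.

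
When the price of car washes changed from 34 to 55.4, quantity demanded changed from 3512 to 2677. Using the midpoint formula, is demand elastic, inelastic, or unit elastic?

Arc ε ≈ -0.564.
|ε| = 0.56 < 1.

inelastic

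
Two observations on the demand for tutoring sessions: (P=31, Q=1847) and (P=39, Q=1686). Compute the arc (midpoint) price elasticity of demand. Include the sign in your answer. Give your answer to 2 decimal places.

ΔQ = 1686 − 1847 = -161; ΔP = 39 − 31 = 8.
Midpoints: P̄ = 35.00, Q̄ = 1766.5.
ε = (ΔQ/ΔP)(P̄/Q̄) = (-161/8)(35.00/1766.5).

-0.40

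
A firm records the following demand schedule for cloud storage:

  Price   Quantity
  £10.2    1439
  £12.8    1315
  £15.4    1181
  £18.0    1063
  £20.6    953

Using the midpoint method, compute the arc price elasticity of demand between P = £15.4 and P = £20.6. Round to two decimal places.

-0.74

At P = 15.4, Q = 1181; at P = 20.6, Q = 953.
ΔQ = -228, ΔP = 5.2. Midpoints: P̄ = 18.00, Q̄ = 1067.0.
ε = (ΔQ/ΔP)(P̄/Q̄) = (-228/5.2)(18.00/1067.0).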